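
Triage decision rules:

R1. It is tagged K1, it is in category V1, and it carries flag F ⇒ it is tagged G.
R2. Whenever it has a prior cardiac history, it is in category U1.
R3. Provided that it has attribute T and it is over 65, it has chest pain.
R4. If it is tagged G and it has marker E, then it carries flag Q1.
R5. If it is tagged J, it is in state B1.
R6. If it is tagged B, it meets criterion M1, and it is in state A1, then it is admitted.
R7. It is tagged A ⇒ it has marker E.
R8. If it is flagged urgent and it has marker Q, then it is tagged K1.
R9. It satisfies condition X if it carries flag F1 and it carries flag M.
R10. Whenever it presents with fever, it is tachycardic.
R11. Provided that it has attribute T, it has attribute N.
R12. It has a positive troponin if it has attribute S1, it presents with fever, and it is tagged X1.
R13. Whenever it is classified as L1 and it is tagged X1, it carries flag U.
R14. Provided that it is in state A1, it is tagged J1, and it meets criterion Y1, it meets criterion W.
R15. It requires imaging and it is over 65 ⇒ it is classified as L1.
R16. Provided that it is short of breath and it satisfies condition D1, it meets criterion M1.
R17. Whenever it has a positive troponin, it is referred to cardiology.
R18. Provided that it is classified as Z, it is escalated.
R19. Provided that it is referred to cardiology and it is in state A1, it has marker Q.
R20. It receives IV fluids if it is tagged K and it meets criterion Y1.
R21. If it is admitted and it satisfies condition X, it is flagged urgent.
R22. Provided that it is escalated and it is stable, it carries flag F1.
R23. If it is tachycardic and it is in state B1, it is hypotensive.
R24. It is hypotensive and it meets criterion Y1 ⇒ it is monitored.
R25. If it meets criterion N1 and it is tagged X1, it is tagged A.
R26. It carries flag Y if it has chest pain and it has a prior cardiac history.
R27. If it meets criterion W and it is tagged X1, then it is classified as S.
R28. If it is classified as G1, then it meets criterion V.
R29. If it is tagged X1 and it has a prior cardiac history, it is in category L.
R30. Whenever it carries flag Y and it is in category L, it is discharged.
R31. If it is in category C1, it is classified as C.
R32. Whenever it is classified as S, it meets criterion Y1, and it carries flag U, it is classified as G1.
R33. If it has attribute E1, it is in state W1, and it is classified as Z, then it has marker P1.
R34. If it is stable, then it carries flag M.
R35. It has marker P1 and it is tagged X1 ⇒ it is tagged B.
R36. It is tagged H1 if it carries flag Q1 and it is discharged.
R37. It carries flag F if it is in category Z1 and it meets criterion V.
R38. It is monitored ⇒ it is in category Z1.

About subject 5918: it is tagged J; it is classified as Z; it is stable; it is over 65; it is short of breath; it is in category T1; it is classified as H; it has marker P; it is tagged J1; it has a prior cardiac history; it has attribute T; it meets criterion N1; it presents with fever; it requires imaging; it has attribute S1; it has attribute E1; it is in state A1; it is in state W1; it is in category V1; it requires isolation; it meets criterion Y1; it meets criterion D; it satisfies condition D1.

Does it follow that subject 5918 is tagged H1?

No

Forward chaining from the given facts derives: is in category U1, has chest pain, is in state B1, is tachycardic, has attribute N, meets criterion W, is classified as L1, meets criterion M1, is escalated, carries flag F1, is hypotensive, is monitored, carries flag Y, has marker P1, carries flag M, is in category Z1, satisfies condition X.
The only rule concluding "it is tagged H1" is R36, which needs "it carries flag Q1"; that is never established.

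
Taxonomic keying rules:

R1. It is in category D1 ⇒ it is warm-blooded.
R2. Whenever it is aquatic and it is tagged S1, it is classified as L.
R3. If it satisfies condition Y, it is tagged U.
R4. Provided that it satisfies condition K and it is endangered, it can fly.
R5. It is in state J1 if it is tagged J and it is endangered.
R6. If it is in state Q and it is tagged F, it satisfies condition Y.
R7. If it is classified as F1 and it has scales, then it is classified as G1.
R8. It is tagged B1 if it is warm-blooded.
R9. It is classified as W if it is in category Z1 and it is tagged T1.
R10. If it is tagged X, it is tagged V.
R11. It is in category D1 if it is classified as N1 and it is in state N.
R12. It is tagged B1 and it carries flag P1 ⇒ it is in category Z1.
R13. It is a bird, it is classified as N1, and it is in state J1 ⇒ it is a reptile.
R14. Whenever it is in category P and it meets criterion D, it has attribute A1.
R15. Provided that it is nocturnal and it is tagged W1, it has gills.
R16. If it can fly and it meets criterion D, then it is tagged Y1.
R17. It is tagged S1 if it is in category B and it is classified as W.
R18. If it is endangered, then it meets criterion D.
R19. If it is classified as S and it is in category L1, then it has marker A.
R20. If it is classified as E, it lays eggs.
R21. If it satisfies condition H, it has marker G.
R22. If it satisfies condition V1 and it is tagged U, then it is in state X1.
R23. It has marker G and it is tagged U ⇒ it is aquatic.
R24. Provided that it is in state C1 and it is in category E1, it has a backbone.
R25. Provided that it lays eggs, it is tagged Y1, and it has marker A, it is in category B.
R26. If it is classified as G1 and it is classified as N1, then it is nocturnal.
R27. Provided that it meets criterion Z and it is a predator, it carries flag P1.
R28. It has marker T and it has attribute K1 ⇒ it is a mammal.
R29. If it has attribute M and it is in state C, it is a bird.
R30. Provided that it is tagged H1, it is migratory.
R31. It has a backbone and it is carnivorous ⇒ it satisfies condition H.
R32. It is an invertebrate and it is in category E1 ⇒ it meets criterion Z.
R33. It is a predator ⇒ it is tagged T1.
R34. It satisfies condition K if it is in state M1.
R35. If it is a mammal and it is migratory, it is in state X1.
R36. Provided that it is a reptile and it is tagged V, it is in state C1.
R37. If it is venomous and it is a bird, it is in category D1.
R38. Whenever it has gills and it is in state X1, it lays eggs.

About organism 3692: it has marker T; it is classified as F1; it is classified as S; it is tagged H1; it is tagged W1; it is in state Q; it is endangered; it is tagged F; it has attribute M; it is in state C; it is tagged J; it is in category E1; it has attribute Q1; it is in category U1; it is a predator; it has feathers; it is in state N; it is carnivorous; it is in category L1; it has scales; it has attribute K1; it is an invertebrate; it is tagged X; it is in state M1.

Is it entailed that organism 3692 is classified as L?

Forward chaining from the given facts derives: is in state J1, satisfies condition Y, is classified as G1, is tagged V, meets criterion D, has marker A, is a mammal, is a bird, is migratory, meets criterion Z, is tagged T1, satisfies condition K, is in state X1, is tagged U, can fly, is tagged Y1, carries flag P1.
The only rule concluding "it is classified as L" is R2, which needs "it is aquatic"; that is never established.

No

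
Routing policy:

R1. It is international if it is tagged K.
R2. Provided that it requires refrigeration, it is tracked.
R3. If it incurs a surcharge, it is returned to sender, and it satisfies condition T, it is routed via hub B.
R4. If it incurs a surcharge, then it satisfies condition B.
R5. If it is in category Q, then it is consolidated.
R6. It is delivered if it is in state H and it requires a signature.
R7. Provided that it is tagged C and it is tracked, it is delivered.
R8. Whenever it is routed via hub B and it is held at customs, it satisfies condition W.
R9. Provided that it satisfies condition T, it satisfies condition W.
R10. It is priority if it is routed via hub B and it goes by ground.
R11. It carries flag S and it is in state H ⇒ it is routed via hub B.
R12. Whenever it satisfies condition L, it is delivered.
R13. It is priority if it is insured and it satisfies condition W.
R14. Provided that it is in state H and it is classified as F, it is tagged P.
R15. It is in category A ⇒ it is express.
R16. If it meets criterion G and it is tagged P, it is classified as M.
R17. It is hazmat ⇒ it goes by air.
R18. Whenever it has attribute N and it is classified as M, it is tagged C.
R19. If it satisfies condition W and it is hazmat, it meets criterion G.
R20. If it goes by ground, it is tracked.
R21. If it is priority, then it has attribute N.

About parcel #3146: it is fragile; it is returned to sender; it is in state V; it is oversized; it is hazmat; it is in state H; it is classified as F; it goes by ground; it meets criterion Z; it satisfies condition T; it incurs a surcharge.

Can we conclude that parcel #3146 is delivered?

By R3 (it incurs a surcharge, it is returned to sender, it satisfies condition T): it is routed via hub B.
By R9 (it satisfies condition T): it satisfies condition W.
By R10 (it is routed via hub B, it goes by ground): it is priority.
By R14 (it is in state H, it is classified as F): it is tagged P.
By R19 (it satisfies condition W, it is hazmat): it meets criterion G.
By R20 (it goes by ground): it is tracked.
By R21 (it is priority): it has attribute N.
By R16 (it meets criterion G, it is tagged P): it is classified as M.
By R18 (it has attribute N, it is classified as M): it is tagged C.
By R7 (it is tagged C, it is tracked): it is delivered.

Yes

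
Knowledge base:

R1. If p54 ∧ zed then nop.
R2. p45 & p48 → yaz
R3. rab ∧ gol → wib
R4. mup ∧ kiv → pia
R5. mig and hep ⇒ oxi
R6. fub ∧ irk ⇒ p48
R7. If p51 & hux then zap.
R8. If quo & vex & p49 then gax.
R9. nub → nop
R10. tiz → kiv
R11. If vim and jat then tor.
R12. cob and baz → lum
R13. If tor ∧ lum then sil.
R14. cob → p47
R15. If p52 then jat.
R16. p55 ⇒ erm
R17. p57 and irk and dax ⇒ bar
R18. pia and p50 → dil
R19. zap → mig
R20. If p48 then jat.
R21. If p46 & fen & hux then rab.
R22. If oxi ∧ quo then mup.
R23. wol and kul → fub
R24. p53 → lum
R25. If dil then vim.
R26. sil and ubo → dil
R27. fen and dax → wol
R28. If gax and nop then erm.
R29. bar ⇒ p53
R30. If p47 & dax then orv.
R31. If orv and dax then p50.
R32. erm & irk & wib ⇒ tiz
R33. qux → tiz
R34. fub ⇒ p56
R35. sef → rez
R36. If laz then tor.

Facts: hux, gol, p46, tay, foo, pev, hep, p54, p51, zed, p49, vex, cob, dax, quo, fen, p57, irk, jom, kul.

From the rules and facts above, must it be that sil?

nop  (by R1: p54, zed)
zap  (by R7: p51, hux)
gax  (by R8: quo, vex, p49)
p47  (by R14: cob)
bar  (by R17: p57, irk, dax)
mig  (by R19: zap)
rab  (by R21: p46, fen, hux)
wol  (by R27: fen, dax)
erm  (by R28: gax, nop)
p53  (by R29: bar)
orv  (by R30: p47, dax)
p50  (by R31: orv, dax)
wib  (by R3: rab, gol)
oxi  (by R5: mig, hep)
mup  (by R22: oxi, quo)
fub  (by R23: wol, kul)
lum  (by R24: p53)
tiz  (by R32: erm, irk, wib)
p48  (by R6: fub, irk)
kiv  (by R10: tiz)
jat  (by R20: p48)
pia  (by R4: mup, kiv)
dil  (by R18: pia, p50)
vim  (by R25: dil)
tor  (by R11: vim, jat)
sil  (by R13: tor, lum)

Yes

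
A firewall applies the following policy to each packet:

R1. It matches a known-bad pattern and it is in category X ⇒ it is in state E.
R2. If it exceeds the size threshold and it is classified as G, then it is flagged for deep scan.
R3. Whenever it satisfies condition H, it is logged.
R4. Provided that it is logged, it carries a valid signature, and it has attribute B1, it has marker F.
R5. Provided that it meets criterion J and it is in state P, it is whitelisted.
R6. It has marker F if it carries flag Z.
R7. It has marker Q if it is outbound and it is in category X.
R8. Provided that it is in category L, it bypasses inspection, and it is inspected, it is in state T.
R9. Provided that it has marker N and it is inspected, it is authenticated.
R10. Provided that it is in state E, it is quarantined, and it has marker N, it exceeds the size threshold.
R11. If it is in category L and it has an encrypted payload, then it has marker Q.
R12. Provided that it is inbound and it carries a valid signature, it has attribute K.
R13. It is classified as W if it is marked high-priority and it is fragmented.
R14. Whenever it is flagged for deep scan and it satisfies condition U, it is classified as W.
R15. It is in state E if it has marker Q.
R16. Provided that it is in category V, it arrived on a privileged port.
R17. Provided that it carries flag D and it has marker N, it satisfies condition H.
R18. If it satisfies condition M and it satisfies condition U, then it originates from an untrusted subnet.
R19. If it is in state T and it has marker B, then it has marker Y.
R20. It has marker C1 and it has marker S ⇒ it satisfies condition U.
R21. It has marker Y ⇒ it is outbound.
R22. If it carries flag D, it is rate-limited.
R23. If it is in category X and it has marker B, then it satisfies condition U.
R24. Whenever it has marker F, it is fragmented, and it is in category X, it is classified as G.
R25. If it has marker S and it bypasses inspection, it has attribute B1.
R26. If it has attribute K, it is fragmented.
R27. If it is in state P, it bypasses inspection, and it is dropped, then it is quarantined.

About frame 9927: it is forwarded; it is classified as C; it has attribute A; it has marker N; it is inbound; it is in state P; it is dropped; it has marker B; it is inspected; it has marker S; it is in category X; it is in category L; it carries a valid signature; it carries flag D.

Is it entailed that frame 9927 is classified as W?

Forward chaining from the given facts derives: is authenticated, has attribute K, satisfies condition H, is rate-limited, satisfies condition U, is fragmented, is logged.
Rules concluding "it is classified as W": R13 needs "it is marked high-priority"; R14 needs "it is flagged for deep scan" — none of these are established.

No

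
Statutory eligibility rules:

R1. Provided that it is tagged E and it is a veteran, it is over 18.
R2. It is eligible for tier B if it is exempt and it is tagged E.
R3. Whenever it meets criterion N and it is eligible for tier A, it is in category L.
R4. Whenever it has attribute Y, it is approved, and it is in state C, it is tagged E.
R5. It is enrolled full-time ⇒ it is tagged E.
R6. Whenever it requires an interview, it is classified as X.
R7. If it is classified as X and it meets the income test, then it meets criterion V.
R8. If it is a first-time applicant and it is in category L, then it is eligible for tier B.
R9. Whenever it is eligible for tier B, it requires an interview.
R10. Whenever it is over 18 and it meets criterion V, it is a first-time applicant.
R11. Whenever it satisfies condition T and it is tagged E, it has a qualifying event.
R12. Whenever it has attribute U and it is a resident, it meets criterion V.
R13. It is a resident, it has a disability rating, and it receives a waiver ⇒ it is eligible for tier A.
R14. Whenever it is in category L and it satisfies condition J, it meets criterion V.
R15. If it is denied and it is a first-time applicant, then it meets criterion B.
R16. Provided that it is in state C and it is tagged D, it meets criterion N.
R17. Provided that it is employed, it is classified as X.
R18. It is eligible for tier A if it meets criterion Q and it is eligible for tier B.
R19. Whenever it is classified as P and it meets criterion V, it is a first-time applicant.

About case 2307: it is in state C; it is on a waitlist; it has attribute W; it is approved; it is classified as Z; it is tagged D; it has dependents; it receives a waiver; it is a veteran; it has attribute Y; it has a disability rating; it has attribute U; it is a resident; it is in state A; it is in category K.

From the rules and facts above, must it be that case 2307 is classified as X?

By R4 (it has attribute Y, it is approved, it is in state C): it is tagged E.
By R12 (it has attribute U, it is a resident): it meets criterion V.
By R13 (it is a resident, it has a disability rating, it receives a waiver): it is eligible for tier A.
By R16 (it is in state C, it is tagged D): it meets criterion N.
By R1 (it is tagged E, it is a veteran): it is over 18.
By R3 (it meets criterion N, it is eligible for tier A): it is in category L.
By R10 (it is over 18, it meets criterion V): it is a first-time applicant.
By R8 (it is a first-time applicant, it is in category L): it is eligible for tier B.
By R9 (it is eligible for tier B): it requires an interview.
By R6 (it requires an interview): it is classified as X.

Yes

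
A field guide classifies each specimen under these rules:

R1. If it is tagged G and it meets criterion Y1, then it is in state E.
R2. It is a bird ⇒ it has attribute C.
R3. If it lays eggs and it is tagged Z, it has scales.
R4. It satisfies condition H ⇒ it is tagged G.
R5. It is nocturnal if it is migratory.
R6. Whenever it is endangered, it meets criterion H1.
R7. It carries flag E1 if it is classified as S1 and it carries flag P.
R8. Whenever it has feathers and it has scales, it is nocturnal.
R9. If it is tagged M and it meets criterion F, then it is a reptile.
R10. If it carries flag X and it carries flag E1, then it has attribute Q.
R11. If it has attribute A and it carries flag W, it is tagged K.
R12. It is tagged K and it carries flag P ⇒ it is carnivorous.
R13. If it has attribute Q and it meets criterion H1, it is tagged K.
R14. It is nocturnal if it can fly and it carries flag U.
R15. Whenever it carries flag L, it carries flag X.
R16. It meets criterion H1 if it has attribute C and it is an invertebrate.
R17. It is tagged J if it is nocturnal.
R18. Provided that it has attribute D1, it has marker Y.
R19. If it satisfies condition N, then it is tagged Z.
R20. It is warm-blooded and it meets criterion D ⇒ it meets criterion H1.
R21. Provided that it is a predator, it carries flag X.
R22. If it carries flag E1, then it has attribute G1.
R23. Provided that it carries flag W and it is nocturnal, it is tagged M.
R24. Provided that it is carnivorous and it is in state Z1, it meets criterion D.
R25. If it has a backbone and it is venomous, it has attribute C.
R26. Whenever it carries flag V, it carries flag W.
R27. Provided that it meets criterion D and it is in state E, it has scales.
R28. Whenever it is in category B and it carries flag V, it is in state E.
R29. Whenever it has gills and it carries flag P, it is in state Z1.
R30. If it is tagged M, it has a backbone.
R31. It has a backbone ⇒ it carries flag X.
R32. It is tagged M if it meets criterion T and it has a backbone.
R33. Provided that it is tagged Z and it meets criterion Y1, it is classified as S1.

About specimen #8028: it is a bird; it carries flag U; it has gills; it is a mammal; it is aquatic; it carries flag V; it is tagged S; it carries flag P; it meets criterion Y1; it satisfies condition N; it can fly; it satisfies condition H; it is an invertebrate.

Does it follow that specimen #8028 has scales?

Yes

By R2 (it is a bird): it has attribute C.
By R4 (it satisfies condition H): it is tagged G.
By R14 (it can fly, it carries flag U): it is nocturnal.
By R16 (it has attribute C, it is an invertebrate): it meets criterion H1.
By R19 (it satisfies condition N): it is tagged Z.
By R26 (it carries flag V): it carries flag W.
By R29 (it has gills, it carries flag P): it is in state Z1.
By R33 (it is tagged Z, it meets criterion Y1): it is classified as S1.
By R1 (it is tagged G, it meets criterion Y1): it is in state E.
By R7 (it is classified as S1, it carries flag P): it carries flag E1.
By R23 (it carries flag W, it is nocturnal): it is tagged M.
By R30 (it is tagged M): it has a backbone.
By R31 (it has a backbone): it carries flag X.
By R10 (it carries flag X, it carries flag E1): it has attribute Q.
By R13 (it has attribute Q, it meets criterion H1): it is tagged K.
By R12 (it is tagged K, it carries flag P): it is carnivorous.
By R24 (it is carnivorous, it is in state Z1): it meets criterion D.
By R27 (it meets criterion D, it is in state E): it has scales.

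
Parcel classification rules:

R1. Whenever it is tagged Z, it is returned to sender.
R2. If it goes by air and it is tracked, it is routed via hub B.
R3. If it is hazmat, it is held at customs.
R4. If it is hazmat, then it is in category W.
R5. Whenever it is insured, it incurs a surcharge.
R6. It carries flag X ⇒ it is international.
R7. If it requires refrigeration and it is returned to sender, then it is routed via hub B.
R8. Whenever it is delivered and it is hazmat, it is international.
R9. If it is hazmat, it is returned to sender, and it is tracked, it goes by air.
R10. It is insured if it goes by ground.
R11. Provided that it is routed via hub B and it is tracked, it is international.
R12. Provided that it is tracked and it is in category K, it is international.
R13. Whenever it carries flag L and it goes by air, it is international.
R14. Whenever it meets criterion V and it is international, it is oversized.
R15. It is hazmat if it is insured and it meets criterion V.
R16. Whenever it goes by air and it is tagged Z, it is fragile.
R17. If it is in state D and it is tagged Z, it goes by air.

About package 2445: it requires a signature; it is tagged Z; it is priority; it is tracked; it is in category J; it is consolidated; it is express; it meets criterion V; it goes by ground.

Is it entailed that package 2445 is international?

Yes

By R1 (it is tagged Z): it is returned to sender.
By R10 (it goes by ground): it is insured.
By R15 (it is insured, it meets criterion V): it is hazmat.
By R9 (it is hazmat, it is returned to sender, it is tracked): it goes by air.
By R2 (it goes by air, it is tracked): it is routed via hub B.
By R11 (it is routed via hub B, it is tracked): it is international.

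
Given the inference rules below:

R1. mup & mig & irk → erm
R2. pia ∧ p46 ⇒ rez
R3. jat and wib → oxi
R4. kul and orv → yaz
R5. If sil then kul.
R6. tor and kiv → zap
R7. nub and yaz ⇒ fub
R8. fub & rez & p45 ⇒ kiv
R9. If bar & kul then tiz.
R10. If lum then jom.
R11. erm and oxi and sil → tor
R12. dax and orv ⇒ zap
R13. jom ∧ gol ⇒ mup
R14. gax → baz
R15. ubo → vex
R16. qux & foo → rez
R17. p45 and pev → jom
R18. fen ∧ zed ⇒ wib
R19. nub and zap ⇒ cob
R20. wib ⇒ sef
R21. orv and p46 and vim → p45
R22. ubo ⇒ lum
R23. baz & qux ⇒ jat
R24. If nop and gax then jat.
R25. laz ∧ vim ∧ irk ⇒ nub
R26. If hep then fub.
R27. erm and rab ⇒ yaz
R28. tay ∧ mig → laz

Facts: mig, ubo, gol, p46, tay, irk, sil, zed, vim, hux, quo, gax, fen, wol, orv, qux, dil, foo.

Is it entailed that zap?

Yes

kul  (by R5: sil)
baz  (by R14: gax)
rez  (by R16: qux, foo)
wib  (by R18: fen, zed)
p45  (by R21: orv, p46, vim)
lum  (by R22: ubo)
jat  (by R23: baz, qux)
laz  (by R28: tay, mig)
oxi  (by R3: jat, wib)
yaz  (by R4: kul, orv)
jom  (by R10: lum)
mup  (by R13: jom, gol)
nub  (by R25: laz, vim, irk)
erm  (by R1: mup, mig, irk)
fub  (by R7: nub, yaz)
kiv  (by R8: fub, rez, p45)
tor  (by R11: erm, oxi, sil)
zap  (by R6: tor, kiv)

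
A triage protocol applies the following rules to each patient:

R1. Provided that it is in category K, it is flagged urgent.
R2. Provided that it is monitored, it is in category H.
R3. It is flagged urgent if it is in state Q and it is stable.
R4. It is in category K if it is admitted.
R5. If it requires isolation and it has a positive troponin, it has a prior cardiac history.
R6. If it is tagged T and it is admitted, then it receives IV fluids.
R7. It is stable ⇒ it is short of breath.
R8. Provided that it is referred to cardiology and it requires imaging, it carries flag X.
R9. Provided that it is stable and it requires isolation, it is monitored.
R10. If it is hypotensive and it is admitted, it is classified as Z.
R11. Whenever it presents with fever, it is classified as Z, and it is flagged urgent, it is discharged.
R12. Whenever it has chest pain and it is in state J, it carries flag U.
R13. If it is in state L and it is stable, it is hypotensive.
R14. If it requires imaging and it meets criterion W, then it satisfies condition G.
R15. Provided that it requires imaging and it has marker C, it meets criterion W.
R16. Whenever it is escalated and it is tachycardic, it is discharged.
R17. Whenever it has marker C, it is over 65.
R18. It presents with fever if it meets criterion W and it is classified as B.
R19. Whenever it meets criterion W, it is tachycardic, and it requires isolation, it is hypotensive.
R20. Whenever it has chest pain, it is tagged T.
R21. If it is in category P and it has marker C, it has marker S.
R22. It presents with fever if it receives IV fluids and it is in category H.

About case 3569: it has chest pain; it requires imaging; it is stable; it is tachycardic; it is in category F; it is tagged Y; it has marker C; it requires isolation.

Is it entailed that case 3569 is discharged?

Forward chaining from the given facts derives: is short of breath, is monitored, meets criterion W, is over 65, is hypotensive, is tagged T, is in category H, satisfies condition G.
Rules concluding "it is discharged": R11 needs "it presents with fever"; R16 needs "it is escalated" — none of these are established.

No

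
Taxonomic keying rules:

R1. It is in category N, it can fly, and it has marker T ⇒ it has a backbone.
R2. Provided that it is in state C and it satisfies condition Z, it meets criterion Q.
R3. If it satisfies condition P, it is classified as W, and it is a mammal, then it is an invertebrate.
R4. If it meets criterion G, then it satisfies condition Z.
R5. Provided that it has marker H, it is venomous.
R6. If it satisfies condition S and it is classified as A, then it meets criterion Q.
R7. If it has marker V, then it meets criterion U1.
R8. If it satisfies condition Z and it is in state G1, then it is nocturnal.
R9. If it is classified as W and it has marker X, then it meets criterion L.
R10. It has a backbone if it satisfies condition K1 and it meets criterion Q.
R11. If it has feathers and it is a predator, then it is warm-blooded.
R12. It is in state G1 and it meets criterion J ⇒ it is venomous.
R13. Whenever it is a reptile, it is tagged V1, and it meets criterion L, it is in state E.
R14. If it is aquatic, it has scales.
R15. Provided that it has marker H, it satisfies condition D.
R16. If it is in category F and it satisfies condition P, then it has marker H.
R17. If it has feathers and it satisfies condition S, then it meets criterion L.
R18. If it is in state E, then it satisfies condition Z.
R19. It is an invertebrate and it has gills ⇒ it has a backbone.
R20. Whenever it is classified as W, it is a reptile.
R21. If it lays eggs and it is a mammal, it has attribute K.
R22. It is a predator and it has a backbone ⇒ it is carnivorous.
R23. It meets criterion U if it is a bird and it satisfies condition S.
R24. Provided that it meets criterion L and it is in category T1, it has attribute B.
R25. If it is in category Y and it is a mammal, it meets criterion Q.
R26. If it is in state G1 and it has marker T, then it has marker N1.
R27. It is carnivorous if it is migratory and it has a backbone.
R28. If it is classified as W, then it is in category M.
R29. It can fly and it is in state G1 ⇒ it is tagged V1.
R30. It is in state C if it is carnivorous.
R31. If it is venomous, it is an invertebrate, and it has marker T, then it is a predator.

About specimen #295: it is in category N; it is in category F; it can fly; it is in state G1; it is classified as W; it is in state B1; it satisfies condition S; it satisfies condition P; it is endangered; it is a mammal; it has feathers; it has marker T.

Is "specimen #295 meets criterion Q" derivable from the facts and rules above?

Yes

By R1 (it is in category N, it can fly, it has marker T): it has a backbone.
By R3 (it satisfies condition P, it is classified as W, it is a mammal): it is an invertebrate.
By R16 (it is in category F, it satisfies condition P): it has marker H.
By R17 (it has feathers, it satisfies condition S): it meets criterion L.
By R20 (it is classified as W): it is a reptile.
By R29 (it can fly, it is in state G1): it is tagged V1.
By R5 (it has marker H): it is venomous.
By R13 (it is a reptile, it is tagged V1, it meets criterion L): it is in state E.
By R18 (it is in state E): it satisfies condition Z.
By R31 (it is venomous, it is an invertebrate, it has marker T): it is a predator.
By R22 (it is a predator, it has a backbone): it is carnivorous.
By R30 (it is carnivorous): it is in state C.
By R2 (it is in state C, it satisfies condition Z): it meets criterion Q.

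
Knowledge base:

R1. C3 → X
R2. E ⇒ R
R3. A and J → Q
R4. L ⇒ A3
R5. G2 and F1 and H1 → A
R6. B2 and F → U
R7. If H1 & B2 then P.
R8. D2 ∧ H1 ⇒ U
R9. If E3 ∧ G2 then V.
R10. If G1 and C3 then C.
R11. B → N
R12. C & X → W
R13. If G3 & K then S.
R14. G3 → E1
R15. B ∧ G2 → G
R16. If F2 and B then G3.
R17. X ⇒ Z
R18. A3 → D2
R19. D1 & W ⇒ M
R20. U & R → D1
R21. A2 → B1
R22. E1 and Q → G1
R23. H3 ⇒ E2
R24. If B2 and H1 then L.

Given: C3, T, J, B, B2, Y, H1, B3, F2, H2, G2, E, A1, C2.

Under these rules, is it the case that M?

Forward chaining from the given facts derives: X, R, P, N, G, G3, Z, L, A3, E1, D2, U, D1.
The only rule concluding M is R19, which needs W; that is never established.

No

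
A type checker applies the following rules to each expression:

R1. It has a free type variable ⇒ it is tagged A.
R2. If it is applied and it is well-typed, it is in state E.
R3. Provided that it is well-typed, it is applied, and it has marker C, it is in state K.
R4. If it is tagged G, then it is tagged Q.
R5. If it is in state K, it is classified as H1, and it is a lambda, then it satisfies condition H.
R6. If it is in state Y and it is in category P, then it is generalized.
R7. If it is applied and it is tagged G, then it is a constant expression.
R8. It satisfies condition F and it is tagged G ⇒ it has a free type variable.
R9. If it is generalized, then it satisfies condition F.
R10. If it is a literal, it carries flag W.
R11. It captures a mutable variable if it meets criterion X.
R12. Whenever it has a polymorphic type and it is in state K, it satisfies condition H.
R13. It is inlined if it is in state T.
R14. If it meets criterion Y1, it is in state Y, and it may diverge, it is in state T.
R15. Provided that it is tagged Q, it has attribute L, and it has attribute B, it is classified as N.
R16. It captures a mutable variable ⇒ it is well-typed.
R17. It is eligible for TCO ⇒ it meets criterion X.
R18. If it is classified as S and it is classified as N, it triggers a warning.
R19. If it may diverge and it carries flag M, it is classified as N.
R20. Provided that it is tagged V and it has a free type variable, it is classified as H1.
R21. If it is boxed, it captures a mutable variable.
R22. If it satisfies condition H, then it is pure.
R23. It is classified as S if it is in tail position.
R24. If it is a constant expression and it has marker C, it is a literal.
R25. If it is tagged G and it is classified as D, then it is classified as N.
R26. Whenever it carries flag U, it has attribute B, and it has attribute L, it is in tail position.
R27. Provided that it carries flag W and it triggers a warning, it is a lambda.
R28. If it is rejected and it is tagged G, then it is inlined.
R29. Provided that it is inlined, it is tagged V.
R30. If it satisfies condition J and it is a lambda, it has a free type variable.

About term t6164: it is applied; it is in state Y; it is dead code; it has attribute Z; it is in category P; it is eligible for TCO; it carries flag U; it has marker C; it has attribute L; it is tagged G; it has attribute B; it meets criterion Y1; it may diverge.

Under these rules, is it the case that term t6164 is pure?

By R4 (it is tagged G): it is tagged Q.
By R6 (it is in state Y, it is in category P): it is generalized.
By R7 (it is applied, it is tagged G): it is a constant expression.
By R9 (it is generalized): it satisfies condition F.
By R14 (it meets criterion Y1, it is in state Y, it may diverge): it is in state T.
By R15 (it is tagged Q, it has attribute L, it has attribute B): it is classified as N.
By R17 (it is eligible for TCO): it meets criterion X.
By R24 (it is a constant expression, it has marker C): it is a literal.
By R26 (it carries flag U, it has attribute B, it has attribute L): it is in tail position.
By R8 (it satisfies condition F, it is tagged G): it has a free type variable.
By R10 (it is a literal): it carries flag W.
By R11 (it meets criterion X): it captures a mutable variable.
By R13 (it is in state T): it is inlined.
By R16 (it captures a mutable variable): it is well-typed.
By R23 (it is in tail position): it is classified as S.
By R29 (it is inlined): it is tagged V.
By R3 (it is well-typed, it is applied, it has marker C): it is in state K.
By R18 (it is classified as S, it is classified as N): it triggers a warning.
By R20 (it is tagged V, it has a free type variable): it is classified as H1.
By R27 (it carries flag W, it triggers a warning): it is a lambda.
By R5 (it is in state K, it is classified as H1, it is a lambda): it satisfies condition H.
By R22 (it satisfies condition H): it is pure.

Yes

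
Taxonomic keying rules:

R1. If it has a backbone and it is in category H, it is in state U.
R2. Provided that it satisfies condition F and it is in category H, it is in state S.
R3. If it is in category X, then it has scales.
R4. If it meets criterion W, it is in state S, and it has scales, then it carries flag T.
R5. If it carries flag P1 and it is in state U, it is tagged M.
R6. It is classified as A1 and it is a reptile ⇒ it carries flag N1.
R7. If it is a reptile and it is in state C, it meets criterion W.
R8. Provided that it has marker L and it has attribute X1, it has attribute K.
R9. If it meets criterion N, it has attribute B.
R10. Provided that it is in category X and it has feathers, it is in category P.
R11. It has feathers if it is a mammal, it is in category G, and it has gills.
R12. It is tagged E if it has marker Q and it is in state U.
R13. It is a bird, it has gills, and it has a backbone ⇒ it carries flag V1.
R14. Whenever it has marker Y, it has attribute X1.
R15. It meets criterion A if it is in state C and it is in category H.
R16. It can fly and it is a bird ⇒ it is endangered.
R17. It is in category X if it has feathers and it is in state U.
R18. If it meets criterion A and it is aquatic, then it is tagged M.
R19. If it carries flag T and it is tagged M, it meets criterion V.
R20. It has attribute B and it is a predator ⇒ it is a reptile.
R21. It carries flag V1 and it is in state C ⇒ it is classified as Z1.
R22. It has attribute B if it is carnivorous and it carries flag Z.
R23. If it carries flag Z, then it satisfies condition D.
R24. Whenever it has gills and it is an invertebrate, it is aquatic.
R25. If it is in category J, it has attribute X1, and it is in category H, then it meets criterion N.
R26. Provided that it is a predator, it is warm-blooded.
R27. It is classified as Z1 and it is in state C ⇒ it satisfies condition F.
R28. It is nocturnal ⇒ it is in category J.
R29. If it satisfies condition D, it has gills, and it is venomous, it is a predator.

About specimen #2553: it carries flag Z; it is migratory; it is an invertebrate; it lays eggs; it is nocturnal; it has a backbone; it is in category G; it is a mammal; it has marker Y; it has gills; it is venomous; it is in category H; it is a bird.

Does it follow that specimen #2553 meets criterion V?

Forward chaining from the given facts derives: is in state U, has feathers, carries flag V1, has attribute X1, is in category X, satisfies condition D, is aquatic, is in category J, is a predator, has scales, is in category P, meets criterion N, is warm-blooded, has attribute B, is a reptile.
The only rule concluding "it meets criterion V" is R19, which needs "it carries flag T"; that is never established.

No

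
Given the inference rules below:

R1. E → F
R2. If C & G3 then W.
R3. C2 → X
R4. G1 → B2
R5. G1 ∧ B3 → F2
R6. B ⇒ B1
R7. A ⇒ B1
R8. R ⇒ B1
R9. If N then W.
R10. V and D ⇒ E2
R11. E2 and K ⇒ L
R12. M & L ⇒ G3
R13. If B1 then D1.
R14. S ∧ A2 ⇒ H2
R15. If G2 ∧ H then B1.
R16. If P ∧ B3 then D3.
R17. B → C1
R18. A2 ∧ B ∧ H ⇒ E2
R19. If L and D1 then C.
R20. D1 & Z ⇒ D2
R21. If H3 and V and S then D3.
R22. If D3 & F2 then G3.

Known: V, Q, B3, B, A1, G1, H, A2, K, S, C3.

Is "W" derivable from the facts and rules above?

Forward chaining from the given facts derives: B2, F2, B1, D1, H2, C1, E2, L, C.
Rules concluding W: R2 needs G3; R9 needs N — none of these are established.

No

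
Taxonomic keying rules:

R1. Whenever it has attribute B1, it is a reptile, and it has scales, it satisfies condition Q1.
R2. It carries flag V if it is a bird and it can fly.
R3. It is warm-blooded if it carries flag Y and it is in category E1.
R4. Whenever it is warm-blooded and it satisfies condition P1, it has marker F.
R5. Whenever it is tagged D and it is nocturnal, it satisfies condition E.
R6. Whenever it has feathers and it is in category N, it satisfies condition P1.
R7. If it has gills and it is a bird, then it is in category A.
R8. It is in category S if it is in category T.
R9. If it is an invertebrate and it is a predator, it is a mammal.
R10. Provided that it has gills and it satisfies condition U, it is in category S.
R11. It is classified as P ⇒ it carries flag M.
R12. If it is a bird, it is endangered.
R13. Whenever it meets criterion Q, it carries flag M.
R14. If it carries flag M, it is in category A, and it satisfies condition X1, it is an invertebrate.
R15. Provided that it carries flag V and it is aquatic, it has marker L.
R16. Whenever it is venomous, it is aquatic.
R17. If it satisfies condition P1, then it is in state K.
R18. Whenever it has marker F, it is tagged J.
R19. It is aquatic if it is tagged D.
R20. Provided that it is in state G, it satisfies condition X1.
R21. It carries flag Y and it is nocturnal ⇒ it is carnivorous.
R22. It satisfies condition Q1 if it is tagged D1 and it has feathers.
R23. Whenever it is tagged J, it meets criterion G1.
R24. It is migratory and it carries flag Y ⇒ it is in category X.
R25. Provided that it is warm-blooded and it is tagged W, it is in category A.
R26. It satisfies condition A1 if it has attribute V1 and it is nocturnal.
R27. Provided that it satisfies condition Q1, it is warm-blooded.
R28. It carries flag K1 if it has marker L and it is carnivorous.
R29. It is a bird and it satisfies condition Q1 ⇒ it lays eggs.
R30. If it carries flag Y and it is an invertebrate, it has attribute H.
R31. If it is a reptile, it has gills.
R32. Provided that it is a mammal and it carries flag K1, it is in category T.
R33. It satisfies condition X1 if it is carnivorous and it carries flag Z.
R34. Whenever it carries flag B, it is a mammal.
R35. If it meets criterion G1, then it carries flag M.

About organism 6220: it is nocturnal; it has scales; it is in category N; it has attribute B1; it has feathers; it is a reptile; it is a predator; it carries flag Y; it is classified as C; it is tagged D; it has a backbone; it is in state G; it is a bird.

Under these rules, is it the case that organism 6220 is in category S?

No

Forward chaining from the given facts derives: satisfies condition Q1, satisfies condition E, satisfies condition P1, is endangered, is in state K, is aquatic, satisfies condition X1, is carnivorous, is warm-blooded, lays eggs, has gills, has marker F, is in category A, is tagged J, meets criterion G1, carries flag M, is an invertebrate, has attribute H, is a mammal.
Rules concluding "it is in category S": R8 needs "it is in category T"; R10 needs "it satisfies condition U" — none of these are established.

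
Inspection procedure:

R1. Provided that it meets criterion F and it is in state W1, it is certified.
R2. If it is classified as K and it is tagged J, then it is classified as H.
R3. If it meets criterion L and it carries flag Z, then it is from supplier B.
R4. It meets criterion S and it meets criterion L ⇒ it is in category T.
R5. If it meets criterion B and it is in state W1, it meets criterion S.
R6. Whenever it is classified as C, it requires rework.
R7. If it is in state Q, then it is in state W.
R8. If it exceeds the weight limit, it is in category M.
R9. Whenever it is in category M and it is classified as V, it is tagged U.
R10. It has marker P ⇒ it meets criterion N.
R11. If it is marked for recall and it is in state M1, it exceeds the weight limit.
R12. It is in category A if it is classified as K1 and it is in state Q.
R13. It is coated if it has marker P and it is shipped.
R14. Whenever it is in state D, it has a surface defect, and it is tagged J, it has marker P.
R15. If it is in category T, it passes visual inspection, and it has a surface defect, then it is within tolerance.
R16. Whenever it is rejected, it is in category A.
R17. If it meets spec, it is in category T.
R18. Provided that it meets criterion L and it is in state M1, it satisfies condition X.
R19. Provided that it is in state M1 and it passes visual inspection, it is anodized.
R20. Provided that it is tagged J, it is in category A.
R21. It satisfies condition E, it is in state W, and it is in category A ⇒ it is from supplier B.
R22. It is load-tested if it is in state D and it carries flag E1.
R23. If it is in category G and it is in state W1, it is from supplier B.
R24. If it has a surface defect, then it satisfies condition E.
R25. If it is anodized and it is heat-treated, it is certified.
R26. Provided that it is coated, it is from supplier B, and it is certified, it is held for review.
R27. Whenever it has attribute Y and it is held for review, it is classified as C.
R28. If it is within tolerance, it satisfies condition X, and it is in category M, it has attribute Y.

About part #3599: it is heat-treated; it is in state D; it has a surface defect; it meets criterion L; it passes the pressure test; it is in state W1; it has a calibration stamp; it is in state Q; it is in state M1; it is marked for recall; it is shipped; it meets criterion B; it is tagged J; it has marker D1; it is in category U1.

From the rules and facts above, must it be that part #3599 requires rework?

No

Forward chaining from the given facts derives: meets criterion S, is in state W, exceeds the weight limit, has marker P, satisfies condition X, is in category A, satisfies condition E, is in category T, is in category M, meets criterion N, is coated, is from supplier B.
The only rule concluding "it requires rework" is R6, which needs "it is classified as C"; that is never established.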